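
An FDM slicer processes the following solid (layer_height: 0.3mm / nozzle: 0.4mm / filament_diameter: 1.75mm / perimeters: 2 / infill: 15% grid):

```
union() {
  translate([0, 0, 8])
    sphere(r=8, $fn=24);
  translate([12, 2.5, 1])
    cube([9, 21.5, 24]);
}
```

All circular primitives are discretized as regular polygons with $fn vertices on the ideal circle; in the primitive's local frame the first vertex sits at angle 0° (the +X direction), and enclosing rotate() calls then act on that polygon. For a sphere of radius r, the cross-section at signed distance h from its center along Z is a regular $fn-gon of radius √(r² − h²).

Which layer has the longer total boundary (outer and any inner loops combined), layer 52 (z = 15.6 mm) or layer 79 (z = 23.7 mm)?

layer 52 (z = 15.6 mm)

Layer 52 (z = 15.6): the r=8 sphere slices to a regular 24-gon of circumradius 2.498 (√(r²−h²) with h=7.6 from center) (perimeter = 2·24·2.498·sin(180°/24) = 15.65 mm); the cube at (12, 2.5) is present — its section is the full 9×21.5 rectangle (perimeter 61.00 mm); Taking the union: the 2 present regions are separate (no shared area or edge), so areas and boundary lengths simply add and each stays a separate island — boundary = 76.65 mm. So its perimeter = 76.65 mm. Layer 79 (z = 23.7): the sphere is absent (|z−center|=15.700 > r=8); the 9×21.5 cube at (12, 2.5) contributes its full rectangle (perimeter 61.00 mm); Combining (union): only the 9×21.5 cube at (12, 2.5) is present, so the union is just that shape — boundary = 61.00 mm. So its perimeter = 61.00 mm. Layer 52 is larger (76.65 vs 61.00 mm).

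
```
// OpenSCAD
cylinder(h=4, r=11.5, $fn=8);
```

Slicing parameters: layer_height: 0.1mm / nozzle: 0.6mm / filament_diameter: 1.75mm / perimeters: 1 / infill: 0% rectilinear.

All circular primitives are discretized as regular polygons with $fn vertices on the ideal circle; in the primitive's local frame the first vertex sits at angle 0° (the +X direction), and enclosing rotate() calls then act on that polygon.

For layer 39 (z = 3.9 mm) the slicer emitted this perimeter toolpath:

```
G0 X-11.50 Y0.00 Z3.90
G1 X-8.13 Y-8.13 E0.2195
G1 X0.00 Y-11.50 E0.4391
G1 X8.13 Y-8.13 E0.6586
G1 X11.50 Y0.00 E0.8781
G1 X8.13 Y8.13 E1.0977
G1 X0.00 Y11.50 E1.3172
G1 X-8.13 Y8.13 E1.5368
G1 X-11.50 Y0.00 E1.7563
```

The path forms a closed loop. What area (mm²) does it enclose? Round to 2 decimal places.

Apply the shoelace formula to the sequence of (X, Y) vertices; enclosed area = 373.98 mm².

373.98 mm²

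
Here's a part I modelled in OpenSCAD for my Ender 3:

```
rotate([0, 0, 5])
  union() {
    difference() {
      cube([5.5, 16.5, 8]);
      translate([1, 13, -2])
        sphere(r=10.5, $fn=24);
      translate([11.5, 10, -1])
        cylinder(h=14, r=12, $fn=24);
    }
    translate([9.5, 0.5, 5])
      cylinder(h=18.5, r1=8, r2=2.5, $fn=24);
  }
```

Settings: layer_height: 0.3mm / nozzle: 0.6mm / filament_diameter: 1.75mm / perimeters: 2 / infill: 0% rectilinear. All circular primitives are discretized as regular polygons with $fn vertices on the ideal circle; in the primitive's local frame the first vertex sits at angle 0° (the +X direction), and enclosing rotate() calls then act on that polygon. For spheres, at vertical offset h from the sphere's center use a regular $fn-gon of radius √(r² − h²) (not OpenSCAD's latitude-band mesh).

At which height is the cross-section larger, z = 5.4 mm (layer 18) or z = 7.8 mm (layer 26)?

layer 18 (z = 5.4 mm)

Layer 18 (z = 5.4): the cube is present — its section is the full 5.5×16.5 rectangle (area 90.75 mm²); the r=10.5 sphere at (1, 13) contributes a regular 24-gon of circumradius √(10.5²−7.4²) = 7.449 (area = (24/2)·7.449²·sin(360°/24) = 172.34 mm²); the cylinder at (11.5, 10): section is a regular 24-gon, circumradius r=12 (area = (24/2)·12.000²·sin(360°/24) = 447.24 mm²); Taking the first minus the rest: starting from the 5.5×16.5 cube (90.75 mm²), the r=10.5 sphere at (1, 13) partially overlaps it — only the 57.78 mm² overlap (of its 172.34 mm²) is removed, clipping the outline; the r=12 cylinder at (11.5, 10) partially overlaps it — only the 20.52 mm² overlap (of its 447.24 mm²) is removed, clipping the outline — area = 12.45 mm²; the cone at (9.5, 0.5) (r1=8→r2=2.5) has section circumradius 7.881 here — a regular 24-gon (area = (24/2)·7.881²·sin(360°/24) = 192.91 mm²); Taking the union: the regions partially overlap — summed areas 205.36 mm² minus the doubly-counted overlap 4.40 mm² gives 200.96 mm² — area = 200.96 mm²; (whole slice rotated 5° about Z — lengths, areas and connectivity unchanged). So its area = 200.96 mm². Layer 26 (z = 7.8): the cube is present — its section is the full 5.5×16.5 rectangle (area 90.75 mm²); the sphere at (1, 13): section is a regular 24-gon, circumradius = √(r²−h²) = √(10.5²−9.8²) = 3.770 (area = (24/2)·3.770²·sin(360°/24) = 44.13 mm²); the r=12 cylinder at (11.5, 10) contributes a regular 24-gon of circumradius 12 (area = (24/2)·12.000²·sin(360°/24) = 447.24 mm²); Taking the first minus the rest: starting from the 5.5×16.5 cube (90.75 mm²), the r=10.5 sphere at (1, 13) partially overlaps it — only the 29.05 mm² overlap (of its 44.13 mm²) is removed, clipping the outline; the r=12 cylinder at (11.5, 10) partially overlaps it — only the 49.04 mm² overlap (of its 447.24 mm²) is removed, clipping the outline — area = 12.67 mm²; the cone at (9.5, 0.5) contributes a regular 24-gon of circumradius 7.168 (interpolated between r1=8 and r2=2.5 at t=0.151) (area = (24/2)·7.168²·sin(360°/24) = 159.56 mm²); Taking the union: the regions partially overlap — summed areas 172.22 mm² minus the doubly-counted overlap 2.61 mm² gives 169.61 mm² — area = 169.61 mm²; (rotated 5° about Z; rotation is an isometry so areas/perimeters/island counts are preserved). So its area = 169.61 mm². Layer 18 is larger (200.96 vs 169.61 mm²).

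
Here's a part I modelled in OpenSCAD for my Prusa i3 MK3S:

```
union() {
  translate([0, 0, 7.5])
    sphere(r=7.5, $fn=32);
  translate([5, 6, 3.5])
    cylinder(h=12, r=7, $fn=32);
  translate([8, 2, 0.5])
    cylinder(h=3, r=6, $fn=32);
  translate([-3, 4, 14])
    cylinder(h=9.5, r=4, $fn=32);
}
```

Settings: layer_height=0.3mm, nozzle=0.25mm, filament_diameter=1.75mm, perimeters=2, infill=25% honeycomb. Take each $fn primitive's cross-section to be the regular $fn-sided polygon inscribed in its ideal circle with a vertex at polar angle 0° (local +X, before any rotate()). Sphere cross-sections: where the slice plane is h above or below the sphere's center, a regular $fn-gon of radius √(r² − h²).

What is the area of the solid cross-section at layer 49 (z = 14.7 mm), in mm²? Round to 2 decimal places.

At z = 14.7 mm: the r=7.5 sphere slices to a regular 32-gon of circumradius 2.100 (√(r²−h²) with h=7.2 from center) (area = (32/2)·2.100²·sin(360°/32) = 13.77 mm²); the r=7 cylinder at (5, 6) contributes a regular 32-gon of circumradius 7 (area = (32/2)·7.000²·sin(360°/32) = 152.95 mm²); the cylinder at (8, 2) does not reach this height (z outside [0.5, 3.5]); the r=4 cylinder at (-3, 4) gives a regular 32-gon of circumradius 4 (constant along its height) (area = (32/2)·4.000²·sin(360°/32) = 49.94 mm²); Combining (union): the regions partially overlap — summed areas 216.66 mm² minus the doubly-counted overlap 17.76 mm² gives 198.90 mm² — area = 198.90 mm². Overall, the cross-section is a single solid region. Net area = 198.90 mm².

198.90 mm²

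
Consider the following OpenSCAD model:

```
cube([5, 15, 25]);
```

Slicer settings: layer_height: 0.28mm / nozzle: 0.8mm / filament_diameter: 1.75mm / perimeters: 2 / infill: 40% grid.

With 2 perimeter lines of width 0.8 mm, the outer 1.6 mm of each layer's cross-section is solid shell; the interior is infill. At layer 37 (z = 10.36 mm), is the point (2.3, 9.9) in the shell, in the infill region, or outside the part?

At z = 10.36 mm: the 5×15 cube contributes its full rectangle. Overall, the cross-section is a single solid region. The nearest boundary edge runs (0.00, 15.00)→(0.00, 0.00); distance from the point to it = 2.30 mm. The point is inside the cross-section and 2.30 mm from the nearest boundary — more than the 1.6 mm shell width (2 × 0.8), so it's in the infill interior.

infill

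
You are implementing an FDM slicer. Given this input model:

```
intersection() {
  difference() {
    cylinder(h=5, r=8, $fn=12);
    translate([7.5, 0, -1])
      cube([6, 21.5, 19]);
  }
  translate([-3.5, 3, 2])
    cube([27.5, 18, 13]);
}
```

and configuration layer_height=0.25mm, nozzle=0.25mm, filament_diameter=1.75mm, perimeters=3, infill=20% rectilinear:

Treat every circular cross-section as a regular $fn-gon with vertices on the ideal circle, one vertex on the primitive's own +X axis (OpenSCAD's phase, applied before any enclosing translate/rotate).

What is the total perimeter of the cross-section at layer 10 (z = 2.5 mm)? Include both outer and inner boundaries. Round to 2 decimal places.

At z = 2.5 mm: the cylinder: section is a regular 12-gon, circumradius r=8 (perimeter = 2·12·8.000·sin(180°/12) = 49.69 mm); the cube at (7.5, 0) is present — its section is the full 6×21.5 rectangle (perimeter 55.00 mm); Taking the first minus the rest: starting from the r=8 cylinder, the 6×21.5 cube at (7.5, 0) partially overlaps it — only the 0.47 mm² overlap (of its 129.00 mm²) is removed, clipping the outline — boundary = 50.13 mm; the 27.5×18 cube at (-3.5, 3) contributes its full rectangle (perimeter 91.00 mm); After intersecting: the 27.5×18 cube at (-3.5, 3) partially overlaps the result so far; clipping to the common part keeps 41.06 mm² — boundary = 27.70 mm. Overall, the cross-section is a single solid region. Total boundary length (outer) = 27.70 mm.

27.70 mm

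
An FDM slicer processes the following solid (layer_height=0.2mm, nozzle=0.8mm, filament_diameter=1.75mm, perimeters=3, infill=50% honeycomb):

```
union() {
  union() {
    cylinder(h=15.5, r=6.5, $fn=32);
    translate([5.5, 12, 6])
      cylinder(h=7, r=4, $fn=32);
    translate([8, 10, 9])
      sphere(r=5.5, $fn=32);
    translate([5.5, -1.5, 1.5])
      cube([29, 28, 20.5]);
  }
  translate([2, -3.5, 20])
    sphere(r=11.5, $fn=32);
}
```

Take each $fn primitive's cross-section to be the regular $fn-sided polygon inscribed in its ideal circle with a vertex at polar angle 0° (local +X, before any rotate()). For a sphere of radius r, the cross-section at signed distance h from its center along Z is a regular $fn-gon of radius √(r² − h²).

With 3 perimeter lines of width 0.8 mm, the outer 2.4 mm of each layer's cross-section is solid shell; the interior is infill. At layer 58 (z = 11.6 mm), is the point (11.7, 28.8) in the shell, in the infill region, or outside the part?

At z = 11.6 mm: the r=6.5 cylinder contributes a regular 32-gon of circumradius 6.5; the r=4 cylinder at (5.5, 12) gives a regular 32-gon of circumradius 4 (constant along its height); the r=5.5 sphere at (8, 10) contributes a regular 32-gon of circumradius √(5.5²−2.6²) = 4.847; the 29×28 cube at (5.5, -1.5) contributes its full rectangle; Merging all regions: the regions partially overlap (shared area 99.12 mm²), so overlapping operands fuse into one piece — 1 connected region; the r=11.5 sphere at (2, -3.5) contributes a regular 32-gon of circumradius √(11.5²−8.4²) = 7.854; Combining (union): the regions partially overlap (shared area 111.46 mm²), so overlapping operands fuse into one piece — 1 connected region. Overall, the cross-section is a single solid region. The nearest boundary edge runs (5.50, 26.50)→(34.50, 26.50); distance from the point to it = 2.30 mm. The point is not inside any of the regions above, so it lies outside the cross-section (2.30 mm from the nearest boundary).

outside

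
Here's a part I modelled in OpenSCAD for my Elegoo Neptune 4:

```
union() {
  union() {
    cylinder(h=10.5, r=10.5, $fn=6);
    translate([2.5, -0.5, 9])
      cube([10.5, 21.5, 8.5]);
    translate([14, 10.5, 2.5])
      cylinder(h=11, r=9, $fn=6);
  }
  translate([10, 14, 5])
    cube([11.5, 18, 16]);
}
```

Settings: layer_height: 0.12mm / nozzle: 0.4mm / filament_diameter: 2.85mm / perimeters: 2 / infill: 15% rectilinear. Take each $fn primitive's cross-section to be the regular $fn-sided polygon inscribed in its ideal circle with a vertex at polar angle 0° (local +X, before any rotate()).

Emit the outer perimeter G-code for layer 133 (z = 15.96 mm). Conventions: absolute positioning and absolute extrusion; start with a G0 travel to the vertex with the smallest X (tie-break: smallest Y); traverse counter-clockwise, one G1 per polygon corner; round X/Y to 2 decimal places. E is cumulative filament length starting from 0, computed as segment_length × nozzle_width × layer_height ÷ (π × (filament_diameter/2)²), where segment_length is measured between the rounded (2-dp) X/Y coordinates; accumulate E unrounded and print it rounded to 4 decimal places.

G0 X2.50 Y-0.50 Z15.96
G1 X13.00 Y-0.50 E0.0790
G1 X13.00 Y14.00 E0.1881
G1 X21.50 Y14.00 E0.2521
G1 X21.50 Y32.00 E0.3875
G1 X10.00 Y32.00 E0.4740
G1 X10.00 Y21.00 E0.5568
G1 X2.50 Y21.00 E0.6132
G1 X2.50 Y-0.50 E0.7750

At z = 15.96 mm: the cylinder does not reach this height (z outside [0, 10.5]); the cube at (2.5, -0.5) is present — its section is the full 10.5×21.5 rectangle; the cylinder at (14, 10.5) is not intersected at this z (z outside [2.5, 13.5]); Taking the union: only the 10.5×21.5 cube at (2.5, -0.5) is present, so the union is just that shape — 1 connected region; the 11.5×18 cube at (10, 14) contributes its full rectangle; Merging all regions: the regions partially overlap (shared area 21.00 mm²), so overlapping operands fuse into one piece — 1 connected region. The outline is a single polygon with 8 vertices. Extrusion per mm of travel: 0.4 × 0.12 / (π × 1.425²) = 0.007524. Accumulating E over each segment gives final E = 0.7750.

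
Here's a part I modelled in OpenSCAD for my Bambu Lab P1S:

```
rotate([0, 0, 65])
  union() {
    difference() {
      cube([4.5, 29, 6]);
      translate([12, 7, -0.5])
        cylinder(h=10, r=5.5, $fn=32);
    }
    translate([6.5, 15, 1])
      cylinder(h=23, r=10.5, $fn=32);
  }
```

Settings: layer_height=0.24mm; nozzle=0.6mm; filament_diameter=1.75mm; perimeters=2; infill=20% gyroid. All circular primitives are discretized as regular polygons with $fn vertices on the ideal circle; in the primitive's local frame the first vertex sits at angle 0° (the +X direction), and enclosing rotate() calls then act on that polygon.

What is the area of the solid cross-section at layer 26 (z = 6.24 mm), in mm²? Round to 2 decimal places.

344.14 mm²

At z = 6.24 mm: the cube is absent (z outside [0, 6]); the cylinder at (12, 7): section is a regular 32-gon, circumradius r=5.5 (area = (32/2)·5.500²·sin(360°/32) = 94.42 mm²); Taking the first minus the rest: the first operand is absent here, so nothing remains; the r=10.5 cylinder at (6.5, 15) gives a regular 32-gon of circumradius 10.5 (constant along its height) (area = (32/2)·10.500²·sin(360°/32) = 344.14 mm²); Merging all regions: only the r=10.5 cylinder at (6.5, 15) is present, so the union is just that shape — area = 344.14 mm²; (rotated 65° about Z; rotation is an isometry so areas/perimeters/island counts are preserved). Overall, the cross-section is a single solid region. Net area = 344.14 mm².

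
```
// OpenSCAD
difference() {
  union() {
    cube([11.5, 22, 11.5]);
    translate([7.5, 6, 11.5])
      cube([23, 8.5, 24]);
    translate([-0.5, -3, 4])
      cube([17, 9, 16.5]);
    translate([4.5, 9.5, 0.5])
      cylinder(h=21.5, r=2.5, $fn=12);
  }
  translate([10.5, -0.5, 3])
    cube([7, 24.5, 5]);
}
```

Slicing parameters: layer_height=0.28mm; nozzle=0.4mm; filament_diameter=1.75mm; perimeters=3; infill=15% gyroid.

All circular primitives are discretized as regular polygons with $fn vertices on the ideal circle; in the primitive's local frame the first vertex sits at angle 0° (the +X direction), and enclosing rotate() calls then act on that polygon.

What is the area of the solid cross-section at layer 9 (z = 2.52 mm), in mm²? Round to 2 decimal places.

253.00 mm²

At z = 2.52 mm: the cube (footprint 11.5×22) is included at this height (area 253.00 mm²); the cube at (7.5, 6) is not intersected at this z (z outside [11.5, 35.5]); the cube at (-0.5, -3) is not intersected at this z (z outside [4, 20.5]); the cylinder at (4.5, 9.5): section is a regular 12-gon, circumradius r=2.5 (area = (12/2)·2.500²·sin(360°/12) = 18.75 mm²); Merging all regions: the r=2.5 cylinder at (4.5, 9.5) lies entirely inside the 11.5×22 cube, so the union is just the 11.5×22 cube — area = 253.00 mm²; the cube at (10.5, -0.5) is not intersected at this z (z outside [3, 8]); Taking the first minus the rest: none of the subtracted shapes is present at this height, so the result so far is unchanged — area = 253.00 mm². Overall, the cross-section is a single solid region. Net area = 253.00 mm².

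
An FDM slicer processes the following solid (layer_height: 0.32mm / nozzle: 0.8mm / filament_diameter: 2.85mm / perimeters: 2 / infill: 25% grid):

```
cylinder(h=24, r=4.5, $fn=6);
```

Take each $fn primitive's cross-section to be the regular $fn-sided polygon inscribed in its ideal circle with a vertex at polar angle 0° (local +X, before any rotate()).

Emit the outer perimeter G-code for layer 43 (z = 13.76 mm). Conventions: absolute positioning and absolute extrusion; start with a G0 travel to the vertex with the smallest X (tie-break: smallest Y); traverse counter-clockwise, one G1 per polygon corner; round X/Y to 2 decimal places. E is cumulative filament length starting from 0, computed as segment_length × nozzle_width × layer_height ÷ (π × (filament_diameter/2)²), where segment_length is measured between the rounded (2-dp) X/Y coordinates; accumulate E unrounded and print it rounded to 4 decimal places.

At z = 13.76 mm: the r=4.5 cylinder contributes a regular 6-gon of circumradius 4.5. The outline is a single polygon with 6 vertices. Extrusion per mm of travel: 0.8 × 0.32 / (π × 1.425²) = 0.040129. Accumulating E over each segment gives final E = 1.0839.

G0 X-4.50 Y0.00 Z13.76
G1 X-2.25 Y-3.90 E0.1807
G1 X2.25 Y-3.90 E0.3613
G1 X4.50 Y0.00 E0.5419
G1 X2.25 Y3.90 E0.7226
G1 X-2.25 Y3.90 E0.9032
G1 X-4.50 Y0.00 E1.0839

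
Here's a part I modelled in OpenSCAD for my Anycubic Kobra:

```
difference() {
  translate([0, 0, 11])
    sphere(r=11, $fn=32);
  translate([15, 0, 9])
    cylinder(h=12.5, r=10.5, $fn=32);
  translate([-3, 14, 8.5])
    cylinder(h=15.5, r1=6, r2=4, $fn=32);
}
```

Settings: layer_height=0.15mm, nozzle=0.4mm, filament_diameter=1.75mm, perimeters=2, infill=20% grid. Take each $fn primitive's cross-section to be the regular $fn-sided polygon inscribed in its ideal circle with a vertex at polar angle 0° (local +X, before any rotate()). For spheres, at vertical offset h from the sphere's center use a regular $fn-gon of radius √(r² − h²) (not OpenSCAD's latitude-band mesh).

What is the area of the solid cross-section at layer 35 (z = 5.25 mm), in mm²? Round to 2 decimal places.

274.49 mm²

At z = 5.25 mm: the sphere: section is a regular 32-gon, circumradius = √(r²−h²) = √(11²−5.75²) = 9.377 (area = (32/2)·9.377²·sin(360°/32) = 274.49 mm²); the cylinder at (15, 0) does not reach this height (z outside [9, 21.5]); the cone at (-3, 14) does not reach this height (z outside [8.5, 24]); Subtracting the remaining from the first: none of the subtracted shapes is present at this height, so the r=11 sphere is unchanged — area = 274.49 mm². Overall, the cross-section is a single solid region. Net area = 274.49 mm².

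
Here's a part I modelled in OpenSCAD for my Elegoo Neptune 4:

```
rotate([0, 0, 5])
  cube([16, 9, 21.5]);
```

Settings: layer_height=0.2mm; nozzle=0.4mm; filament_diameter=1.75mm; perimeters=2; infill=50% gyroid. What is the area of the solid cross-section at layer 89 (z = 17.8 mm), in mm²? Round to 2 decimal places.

144.00 mm²

At z = 17.8 mm: the 16×9 cube contributes its full rectangle (area 144.00 mm²); (rotated 5° about Z; rotation is an isometry so areas/perimeters/island counts are preserved). Overall, the cross-section is a single solid region. Net area = 144.00 mm².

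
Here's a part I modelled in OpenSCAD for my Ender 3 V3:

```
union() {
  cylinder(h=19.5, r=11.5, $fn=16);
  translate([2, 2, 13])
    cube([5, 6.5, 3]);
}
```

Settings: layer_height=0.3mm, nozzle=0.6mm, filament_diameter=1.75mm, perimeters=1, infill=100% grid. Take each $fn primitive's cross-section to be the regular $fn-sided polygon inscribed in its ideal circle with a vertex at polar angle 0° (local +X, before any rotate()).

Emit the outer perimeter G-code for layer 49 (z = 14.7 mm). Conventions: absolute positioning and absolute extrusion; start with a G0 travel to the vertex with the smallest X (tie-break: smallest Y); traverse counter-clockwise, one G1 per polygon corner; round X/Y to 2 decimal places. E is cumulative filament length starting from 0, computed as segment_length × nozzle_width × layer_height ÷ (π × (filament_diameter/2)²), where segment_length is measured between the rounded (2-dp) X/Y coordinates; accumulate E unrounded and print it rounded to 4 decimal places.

G0 X-11.50 Y0.00 Z14.70
G1 X-10.62 Y-4.40 E0.3358
G1 X-8.13 Y-8.13 E0.6714
G1 X-4.40 Y-10.62 E1.0070
G1 X0.00 Y-11.50 E1.3428
G1 X4.40 Y-10.62 E1.6786
G1 X8.13 Y-8.13 E2.0142
G1 X10.62 Y-4.40 E2.3499
G1 X11.50 Y0.00 E2.6857
G1 X10.62 Y4.40 E3.0215
G1 X8.13 Y8.13 E3.3571
G1 X4.40 Y10.62 E3.6927
G1 X0.00 Y11.50 E4.0285
G1 X-4.40 Y10.62 E4.3643
G1 X-8.13 Y8.13 E4.6999
G1 X-10.62 Y4.40 E5.0355
G1 X-11.50 Y0.00 E5.3713

At z = 14.7 mm: the r=11.5 cylinder gives a regular 16-gon of circumradius 11.5 (constant along its height); the cube at (2, 2) (footprint 5×6.5) is included at this height; Taking the union: the 5×6.5 cube at (2, 2) lies entirely inside the r=11.5 cylinder, so the union is just the r=11.5 cylinder — 1 connected region. The outline is a single polygon with 16 vertices. Extrusion per mm of travel: 0.6 × 0.3 / (π × 0.875²) = 0.074835. Accumulating E over each segment gives final E = 5.3713.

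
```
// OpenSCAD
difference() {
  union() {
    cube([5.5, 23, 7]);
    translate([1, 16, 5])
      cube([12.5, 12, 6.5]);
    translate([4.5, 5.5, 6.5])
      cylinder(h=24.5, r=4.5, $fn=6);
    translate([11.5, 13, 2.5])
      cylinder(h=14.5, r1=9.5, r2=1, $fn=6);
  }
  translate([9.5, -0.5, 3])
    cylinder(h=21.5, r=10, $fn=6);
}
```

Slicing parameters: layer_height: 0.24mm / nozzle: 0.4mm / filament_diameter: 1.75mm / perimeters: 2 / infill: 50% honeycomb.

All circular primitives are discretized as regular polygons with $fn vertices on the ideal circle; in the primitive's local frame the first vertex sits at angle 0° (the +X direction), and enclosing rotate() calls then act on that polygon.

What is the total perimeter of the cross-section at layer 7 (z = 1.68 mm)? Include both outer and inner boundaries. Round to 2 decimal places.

At z = 1.68 mm: the cube (footprint 5.5×23) is included at this height (perimeter 57.00 mm); the cube at (1, 16) is absent (z outside [5, 11.5]); the cylinder at (4.5, 5.5) is absent (z outside [6.5, 31]); the cone at (11.5, 13) does not reach this height (z outside [2.5, 17]); Merging all regions: only the 5.5×23 cube is present, so the union is just that shape — boundary = 57.00 mm; the cylinder at (9.5, -0.5) does not reach this height (z outside [3, 24.5]); After the difference (first − rest): none of the subtracted shapes is present at this height, so that combined region is unchanged — boundary = 57.00 mm. Overall, the cross-section is a single solid region. Total boundary length (outer) = 57.00 mm.

57.00 mm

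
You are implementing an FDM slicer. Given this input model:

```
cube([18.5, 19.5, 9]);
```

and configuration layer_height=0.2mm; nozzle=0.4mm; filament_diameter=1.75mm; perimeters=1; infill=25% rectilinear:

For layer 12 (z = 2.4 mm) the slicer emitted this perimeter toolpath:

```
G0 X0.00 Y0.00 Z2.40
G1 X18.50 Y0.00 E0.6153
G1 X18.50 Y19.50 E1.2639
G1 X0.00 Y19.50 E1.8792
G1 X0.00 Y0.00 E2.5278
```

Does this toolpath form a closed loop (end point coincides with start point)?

Start point (G0): (0.00, 0.00). End point (last G1): the path returns to the start — closed.

yes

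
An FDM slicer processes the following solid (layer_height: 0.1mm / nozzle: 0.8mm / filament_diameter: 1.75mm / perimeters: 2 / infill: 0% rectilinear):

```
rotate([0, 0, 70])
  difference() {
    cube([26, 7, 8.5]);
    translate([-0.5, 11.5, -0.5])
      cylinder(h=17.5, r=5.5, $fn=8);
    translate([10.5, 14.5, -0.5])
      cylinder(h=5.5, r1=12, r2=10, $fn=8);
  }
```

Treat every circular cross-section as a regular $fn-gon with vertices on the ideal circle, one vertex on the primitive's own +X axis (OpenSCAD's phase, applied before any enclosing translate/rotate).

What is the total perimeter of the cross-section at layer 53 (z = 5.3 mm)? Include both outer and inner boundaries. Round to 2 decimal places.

At z = 5.3 mm: the 26×7 cube contributes its full rectangle (perimeter 66.00 mm); the r=5.5 cylinder at (-0.5, 11.5) gives a regular 8-gon of circumradius 5.5 (constant along its height) (perimeter = 2·8·5.500·sin(180°/8) = 33.68 mm); the cone at (10.5, 14.5) is absent (z outside [-0.5, 5]); Taking the first minus the rest: starting from the 26×7 cube, the r=5.5 cylinder at (-0.5, 11.5) partially overlaps it — only the 0.76 mm² overlap (of its 85.56 mm²) is removed, clipping the outline — boundary = 65.36 mm; (whole slice rotated 70° about Z — lengths, areas and connectivity unchanged). Overall, the cross-section is a single solid region. Total boundary length (outer) = 65.36 mm.

65.36 mm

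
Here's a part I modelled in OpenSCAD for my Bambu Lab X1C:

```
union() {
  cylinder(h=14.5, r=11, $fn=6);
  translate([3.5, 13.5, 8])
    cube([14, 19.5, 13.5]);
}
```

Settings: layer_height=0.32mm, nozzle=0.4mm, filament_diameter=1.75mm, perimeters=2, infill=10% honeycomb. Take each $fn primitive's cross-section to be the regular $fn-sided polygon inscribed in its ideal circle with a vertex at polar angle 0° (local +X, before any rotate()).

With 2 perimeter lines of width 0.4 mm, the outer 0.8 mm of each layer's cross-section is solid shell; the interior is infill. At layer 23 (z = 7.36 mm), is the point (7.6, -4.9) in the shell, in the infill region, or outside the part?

shell

At z = 7.36 mm: the r=11 cylinder gives a regular 6-gon of circumradius 11 (constant along its height); the cube at (3.5, 13.5) is absent (z outside [8, 21.5]); Merging all regions: only the r=11 cylinder is present, so the union is just that shape — 1 connected region. Overall, the cross-section is a single solid region. The nearest boundary edge runs (5.50, -9.53)→(11.00, 0.00); distance from the point to it = 0.49 mm. The point is inside the cross-section, 0.49 mm from the nearest boundary — within the 0.8 mm shell band (2 × 0.4).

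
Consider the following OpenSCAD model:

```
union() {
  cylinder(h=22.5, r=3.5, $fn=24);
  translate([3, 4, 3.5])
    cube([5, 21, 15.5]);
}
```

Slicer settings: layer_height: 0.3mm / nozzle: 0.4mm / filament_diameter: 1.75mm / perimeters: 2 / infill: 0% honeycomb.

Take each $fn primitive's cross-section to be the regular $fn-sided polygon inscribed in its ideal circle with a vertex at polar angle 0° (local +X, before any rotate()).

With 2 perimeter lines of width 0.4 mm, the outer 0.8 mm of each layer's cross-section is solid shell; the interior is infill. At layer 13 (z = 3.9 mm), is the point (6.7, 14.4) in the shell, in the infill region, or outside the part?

infill

At z = 3.9 mm: the r=3.5 cylinder gives a regular 24-gon of circumradius 3.5 (constant along its height); the cube at (3, 4) (footprint 5×21) is included at this height; Combining (union): the 2 present regions are separate (no shared area or edge), so areas and boundary lengths simply add and each stays a separate island — 2 connected regions. Overall, the cross-section has 2 separate islands. The nearest boundary edge runs (8.00, 25.00)→(8.00, 4.00); distance from the point to it = 1.30 mm. (Shell/infill is judged within the island containing the point — the largest one.) The point is inside the cross-section and 1.30 mm from the nearest boundary — more than the 0.8 mm shell width (2 × 0.4), so it's in the infill interior.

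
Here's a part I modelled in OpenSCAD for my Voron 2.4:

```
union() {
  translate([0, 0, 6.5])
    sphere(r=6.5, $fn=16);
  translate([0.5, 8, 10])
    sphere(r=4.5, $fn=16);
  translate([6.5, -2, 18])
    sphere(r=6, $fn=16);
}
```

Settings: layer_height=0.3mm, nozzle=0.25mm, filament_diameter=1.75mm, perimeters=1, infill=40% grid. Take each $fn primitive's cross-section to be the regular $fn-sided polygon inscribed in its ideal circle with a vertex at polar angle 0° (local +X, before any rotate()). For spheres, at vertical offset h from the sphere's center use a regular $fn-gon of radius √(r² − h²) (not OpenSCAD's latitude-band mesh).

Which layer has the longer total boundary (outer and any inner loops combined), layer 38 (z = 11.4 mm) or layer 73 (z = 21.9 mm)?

layer 38 (z = 11.4 mm)

Layer 38 (z = 11.4): the r=6.5 sphere slices to a regular 16-gon of circumradius 4.271 (√(r²−h²) with h=4.9 from center) (perimeter = 2·16·4.271·sin(180°/16) = 26.66 mm); the r=4.5 sphere at (0.5, 8) contributes a regular 16-gon of circumradius √(4.5²−1.4²) = 4.277 (perimeter = 2·16·4.277·sin(180°/16) = 26.70 mm); the sphere at (6.5, -2) is not intersected at this z (|z−center|=6.600 > r=6); Merging all regions: the regions partially overlap (shared area 0.73 mm²), so the edge portions inside another operand are dropped and the merged outline is re-measured after clipping — boundary = 47.75 mm. So its perimeter = 47.75 mm. Layer 73 (z = 21.9): the sphere is not intersected at this z (|z−center|=15.400 > r=6.5); the sphere at (0.5, 8) is absent (|z−center|=11.900 > r=4.5); the sphere at (6.5, -2): section is a regular 16-gon, circumradius = √(r²−h²) = √(6²−3.9²) = 4.560 (perimeter = 2·16·4.560·sin(180°/16) = 28.47 mm); Merging all regions: only the r=6 sphere at (6.5, -2) is present, so the union is just that shape — boundary = 28.47 mm. So its perimeter = 28.47 mm. Layer 38 is larger (47.75 vs 28.47 mm).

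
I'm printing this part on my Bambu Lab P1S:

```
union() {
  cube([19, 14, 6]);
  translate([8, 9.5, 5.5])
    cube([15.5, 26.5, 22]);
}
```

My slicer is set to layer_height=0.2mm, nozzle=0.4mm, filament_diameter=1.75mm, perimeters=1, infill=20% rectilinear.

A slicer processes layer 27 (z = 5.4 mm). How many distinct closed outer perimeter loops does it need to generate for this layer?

At z = 5.4 mm: the 19×14 cube contributes its full rectangle; the cube at (8, 9.5) is absent (z outside [5.5, 27.5]); Taking the union: only the 19×14 cube is present, so the union is just that shape — 1 connected region. The result has 1 disconnected region.

1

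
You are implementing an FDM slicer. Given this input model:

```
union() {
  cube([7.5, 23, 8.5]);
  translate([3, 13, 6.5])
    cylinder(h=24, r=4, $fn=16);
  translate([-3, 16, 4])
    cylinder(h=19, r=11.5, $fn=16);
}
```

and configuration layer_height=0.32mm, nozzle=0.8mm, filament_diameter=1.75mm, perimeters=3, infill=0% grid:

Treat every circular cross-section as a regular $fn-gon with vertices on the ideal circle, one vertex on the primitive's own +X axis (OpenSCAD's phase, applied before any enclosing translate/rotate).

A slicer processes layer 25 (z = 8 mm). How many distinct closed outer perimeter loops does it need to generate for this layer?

At z = 8 mm: the cube (footprint 7.5×23) is included at this height; the cylinder at (3, 13): section is a regular 16-gon, circumradius r=4; the r=11.5 cylinder at (-3, 16) contributes a regular 16-gon of circumradius 11.5; Taking the union: the regions partially overlap (shared area 164.67 mm²), so overlapping operands fuse into one piece — 1 connected region. The result has 1 disconnected region.

1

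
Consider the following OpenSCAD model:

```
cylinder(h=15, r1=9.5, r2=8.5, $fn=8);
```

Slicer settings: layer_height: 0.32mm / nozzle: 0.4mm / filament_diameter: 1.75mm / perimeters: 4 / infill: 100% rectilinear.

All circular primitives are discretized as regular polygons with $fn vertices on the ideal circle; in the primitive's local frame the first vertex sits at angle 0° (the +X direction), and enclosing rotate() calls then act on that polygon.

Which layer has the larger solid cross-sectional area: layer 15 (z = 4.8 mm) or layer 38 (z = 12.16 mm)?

Layer 15 (z = 4.8): the cone (r1=9.5→r2=8.5) has section circumradius 9.180 here — a regular 8-gon (area = (8/2)·9.180²·sin(360°/8) = 238.36 mm²). So its area = 238.36 mm². Layer 38 (z = 12.16): the cone: at t=0.811 of its height the radius interpolates to r₁+(r₂−r₁)t = 8.689, giving a regular 8-gon of that circumradius (area = (8/2)·8.689²·sin(360°/8) = 213.56 mm²). So its area = 213.56 mm². Layer 15 is larger (238.36 vs 213.56 mm²).

layer 15 (z = 4.8 mm)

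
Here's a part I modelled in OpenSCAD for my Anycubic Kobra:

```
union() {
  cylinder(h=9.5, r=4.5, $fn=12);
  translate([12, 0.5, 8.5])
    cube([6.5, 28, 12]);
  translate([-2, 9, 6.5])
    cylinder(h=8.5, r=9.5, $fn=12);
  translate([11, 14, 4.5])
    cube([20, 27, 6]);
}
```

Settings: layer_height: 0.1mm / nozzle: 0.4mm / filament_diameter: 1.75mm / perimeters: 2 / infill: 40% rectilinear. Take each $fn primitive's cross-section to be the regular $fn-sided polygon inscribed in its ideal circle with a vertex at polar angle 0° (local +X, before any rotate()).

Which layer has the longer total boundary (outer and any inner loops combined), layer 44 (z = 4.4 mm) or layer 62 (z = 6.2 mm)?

Layer 44 (z = 4.4): the r=4.5 cylinder gives a regular 12-gon of circumradius 4.5 (constant along its height) (perimeter = 2·12·4.500·sin(180°/12) = 27.95 mm); the cube at (12, 0.5) does not reach this height (z outside [8.5, 20.5]); the cylinder at (-2, 9) is absent (z outside [6.5, 15]); the cube at (11, 14) is absent (z outside [4.5, 10.5]); Merging all regions: only the r=4.5 cylinder is present, so the union is just that shape — boundary = 27.95 mm. So its perimeter = 27.95 mm. Layer 62 (z = 6.2): the r=4.5 cylinder gives a regular 12-gon of circumradius 4.5 (constant along its height) (perimeter = 2·12·4.500·sin(180°/12) = 27.95 mm); the cube at (12, 0.5) is absent (z outside [8.5, 20.5]); the cylinder at (-2, 9) is absent (z outside [6.5, 15]); the cube at (11, 14) is present — its section is the full 20×27 rectangle (perimeter 94.00 mm); Taking the union: the 2 present regions are separate (no shared area or edge), so areas and boundary lengths simply add and each stays a separate island — boundary = 121.95 mm. So its perimeter = 121.95 mm. Layer 62 is larger (121.95 vs 27.95 mm).

layer 62 (z = 6.2 mm)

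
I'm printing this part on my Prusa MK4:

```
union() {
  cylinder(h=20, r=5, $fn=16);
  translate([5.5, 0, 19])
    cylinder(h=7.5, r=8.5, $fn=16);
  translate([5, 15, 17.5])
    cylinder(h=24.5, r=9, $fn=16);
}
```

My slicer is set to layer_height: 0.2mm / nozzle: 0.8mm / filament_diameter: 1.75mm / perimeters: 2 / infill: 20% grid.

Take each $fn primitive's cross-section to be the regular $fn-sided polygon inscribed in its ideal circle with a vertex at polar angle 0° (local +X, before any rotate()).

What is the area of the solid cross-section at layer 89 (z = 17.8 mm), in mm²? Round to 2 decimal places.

At z = 17.8 mm: the cylinder: section is a regular 16-gon, circumradius r=5 (area = (16/2)·5.000²·sin(360°/16) = 76.54 mm²); the cylinder at (5.5, 0) is absent (z outside [19, 26.5]); the cylinder at (5, 15): section is a regular 16-gon, circumradius r=9 (area = (16/2)·9.000²·sin(360°/16) = 247.98 mm²); Taking the union: the 2 present regions are separate (no shared area or edge), so areas and boundary lengths simply add and each stays a separate island — area = 324.52 mm². Overall, the cross-section has 2 separate islands. Net area = 324.52 mm².

324.52 mm²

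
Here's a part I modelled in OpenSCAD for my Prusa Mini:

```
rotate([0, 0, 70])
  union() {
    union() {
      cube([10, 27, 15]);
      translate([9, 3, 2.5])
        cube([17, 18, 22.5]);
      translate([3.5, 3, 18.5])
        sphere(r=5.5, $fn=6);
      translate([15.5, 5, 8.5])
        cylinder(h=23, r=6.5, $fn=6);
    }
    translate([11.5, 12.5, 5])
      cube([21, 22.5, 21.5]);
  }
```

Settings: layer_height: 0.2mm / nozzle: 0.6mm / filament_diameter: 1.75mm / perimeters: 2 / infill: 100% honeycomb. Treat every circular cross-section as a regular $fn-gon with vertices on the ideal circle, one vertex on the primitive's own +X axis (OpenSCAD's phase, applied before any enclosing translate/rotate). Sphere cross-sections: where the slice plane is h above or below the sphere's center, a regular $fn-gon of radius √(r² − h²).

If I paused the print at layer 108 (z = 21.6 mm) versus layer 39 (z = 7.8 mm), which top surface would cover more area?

layer 39 (z = 7.8 mm)

Layer 108 (z = 21.6): the cube is absent (z outside [0, 15]); the cube at (9, 3) (footprint 17×18) is included at this height (area 306.00 mm²); the r=5.5 sphere at (3.5, 3) contributes a regular 6-gon of circumradius √(5.5²−3.1²) = 4.543 (area = (6/2)·4.543²·sin(360°/6) = 53.62 mm²); the cylinder at (15.5, 5): section is a regular 6-gon, circumradius r=6.5 (area = (6/2)·6.500²·sin(360°/6) = 109.77 mm²); Merging all regions: the regions partially overlap — summed areas 469.39 mm² minus the doubly-counted overlap 78.57 mm² gives 390.82 mm² — area = 390.82 mm²; the 21×22.5 cube at (11.5, 12.5) contributes its full rectangle (area 472.50 mm²); Combining (union): the regions partially overlap — summed areas 863.32 mm² minus the doubly-counted overlap 123.25 mm² gives 740.07 mm² — area = 740.07 mm²; (rotated 70° about Z; rotation is an isometry so areas/perimeters/island counts are preserved). So its area = 740.07 mm². Layer 39 (z = 7.8): the cube (footprint 10×27) is included at this height (area 270.00 mm²); the cube at (9, 3) is present — its section is the full 17×18 rectangle (area 306.00 mm²); the sphere at (3.5, 3) is not intersected at this z (|z−center|=10.700 > r=5.5); the cylinder at (15.5, 5) is not intersected at this z (z outside [8.5, 31.5]); Combining (union): the regions partially overlap — summed areas 576.00 mm² minus the doubly-counted overlap 18.00 mm² gives 558.00 mm² — area = 558.00 mm²; the cube at (11.5, 12.5) (footprint 21×22.5) is included at this height (area 472.50 mm²); Combining (union): the regions partially overlap — summed areas 1030.50 mm² minus the doubly-counted overlap 123.25 mm² gives 907.25 mm² — area = 907.25 mm²; (whole slice rotated 70° about Z — lengths, areas and connectivity unchanged). So its area = 907.25 mm². Layer 39 is larger (907.25 vs 740.07 mm²).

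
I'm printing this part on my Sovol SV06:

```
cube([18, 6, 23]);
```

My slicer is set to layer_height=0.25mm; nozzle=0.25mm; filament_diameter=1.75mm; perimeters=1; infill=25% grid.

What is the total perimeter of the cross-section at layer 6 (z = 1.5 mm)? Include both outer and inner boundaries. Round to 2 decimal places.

At z = 1.5 mm: the cube (footprint 18×6) is included at this height (perimeter 48.00 mm). Overall, the cross-section is a single solid region. Total boundary length (outer) = 48.00 mm.

48.00 mm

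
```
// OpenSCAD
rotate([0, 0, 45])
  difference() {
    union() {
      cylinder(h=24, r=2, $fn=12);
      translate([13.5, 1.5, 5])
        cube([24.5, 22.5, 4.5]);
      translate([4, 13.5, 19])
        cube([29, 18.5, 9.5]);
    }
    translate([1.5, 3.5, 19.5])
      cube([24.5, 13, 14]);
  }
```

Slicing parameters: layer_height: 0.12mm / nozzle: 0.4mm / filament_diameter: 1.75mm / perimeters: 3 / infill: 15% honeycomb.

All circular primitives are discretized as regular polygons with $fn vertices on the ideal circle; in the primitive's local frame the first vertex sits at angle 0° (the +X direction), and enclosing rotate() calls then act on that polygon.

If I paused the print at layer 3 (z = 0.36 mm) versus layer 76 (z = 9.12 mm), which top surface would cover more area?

Layer 3 (z = 0.36): the r=2 cylinder gives a regular 12-gon of circumradius 2 (constant along its height) (area = (12/2)·2.000²·sin(360°/12) = 12.00 mm²); the cube at (13.5, 1.5) is absent (z outside [5, 9.5]); the cube at (4, 13.5) is not intersected at this z (z outside [19, 28.5]); Taking the union: only the r=2 cylinder is present, so the union is just that shape — area = 12.00 mm²; the cube at (1.5, 3.5) is absent (z outside [19.5, 33.5]); After the difference (first − rest): none of the subtracted shapes is present at this height, so the result so far is unchanged — area = 12.00 mm²; (whole slice rotated 45° about Z — lengths, areas and connectivity unchanged). So its area = 12.00 mm². Layer 76 (z = 9.12): the r=2 cylinder gives a regular 12-gon of circumradius 2 (constant along its height) (area = (12/2)·2.000²·sin(360°/12) = 12.00 mm²); the cube at (13.5, 1.5) (footprint 24.5×22.5) is included at this height (area 551.25 mm²); the cube at (4, 13.5) is absent (z outside [19, 28.5]); Merging all regions: the 2 present regions are separate (no shared area or edge), so areas and boundary lengths simply add and each stays a separate island — area = 563.25 mm²; the cube at (1.5, 3.5) is absent (z outside [19.5, 33.5]); After the difference (first − rest): none of the subtracted shapes is present at this height, so that combined region is unchanged — area = 563.25 mm²; (whole slice rotated 45° about Z — lengths, areas and connectivity unchanged). So its area = 563.25 mm². Layer 76 is larger (563.25 vs 12.00 mm²).

layer 76 (z = 9.12 mm)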